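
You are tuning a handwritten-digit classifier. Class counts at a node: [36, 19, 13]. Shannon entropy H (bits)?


Probabilities: [36/68, 19/68, 13/68] ≈ [0.5294, 0.2794, 0.1912]
H = -((36/68)·log₂(36/68) + (19/68)·log₂(19/68) + (13/68)·log₂(13/68))
  = 1.4561 bits

1.4561 bits


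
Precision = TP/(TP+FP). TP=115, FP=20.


Precision = TP/(TP+FP)
= 115/(115+20)
= 115/135 = 85.19%

85.19%


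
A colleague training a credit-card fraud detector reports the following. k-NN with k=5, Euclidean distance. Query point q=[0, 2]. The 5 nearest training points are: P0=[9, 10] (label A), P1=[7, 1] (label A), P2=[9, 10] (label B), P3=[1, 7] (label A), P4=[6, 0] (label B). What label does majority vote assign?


d(q,P0) = 12.0416  (label A)
d(q,P1) = 7.0711  (label A)
d(q,P2) = 12.0416  (label B)
d(q,P3) = 5.099  (label A)
d(q,P4) = 6.3246  (label B)
Votes: A=3, B=2
Majority → A

A


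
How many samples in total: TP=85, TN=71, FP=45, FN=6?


Total = TP + TN + FP + FN
= 85 + 71 + 45 + 6
= 207
(Predicted positive: 130, predicted negative: 77)

207


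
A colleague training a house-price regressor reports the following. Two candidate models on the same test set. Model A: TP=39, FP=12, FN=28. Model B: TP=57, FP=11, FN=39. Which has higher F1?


Model A: P=39/51=0.7647, R=39/67=0.5821, F1=2PR/(P+R)=2TP/(2TP+FP+FN)=78/118=0.661
Model B: P=57/68=0.8382, R=57/96=0.5938, F1=2PR/(P+R)=2TP/(2TP+FP+FN)=114/164=0.6951
0.661 < 0.6951 → Model B

Model B


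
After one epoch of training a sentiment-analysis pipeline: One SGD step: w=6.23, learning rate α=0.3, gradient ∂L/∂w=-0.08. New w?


w_new = w - α·∇
= 6.23 - 0.3·-0.08
= 6.23 + 0.024
= 6.254

6.254


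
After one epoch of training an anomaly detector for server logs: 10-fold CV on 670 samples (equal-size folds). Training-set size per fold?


Fold size = 670/10 = 67
Training per fold = 670 - 67 = 603

603


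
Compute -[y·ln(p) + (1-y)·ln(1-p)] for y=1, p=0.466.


BCE = -[y·ln(p) + (1-y)·ln(1-p)]
= -1·ln(0.466) - 0
= -ln(0.466) = 0.7636

0.7636


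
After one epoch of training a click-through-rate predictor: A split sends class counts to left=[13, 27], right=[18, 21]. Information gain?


Parent = [31, 48], H_parent = 0.9663
H_left = 0.9097 (n=40), H_right = 0.9957 (n=39)
H_children = (40/79)·0.9097 + (39/79)·0.9957 = 0.9522
IG = 0.9663 - 0.9522 = 0.0141

0.0141


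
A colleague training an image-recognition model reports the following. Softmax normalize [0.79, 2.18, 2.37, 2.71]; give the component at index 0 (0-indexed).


Exponentials: e^0.79=2.2034, e^2.18=8.8463, e^2.37=10.6974, e^2.71=15.0293
Sum = 36.7764
Softmax = [0.0599, 0.2405, 0.2909, 0.4087]
p[0] = 2.2034/36.7764 = 0.0599

0.0599


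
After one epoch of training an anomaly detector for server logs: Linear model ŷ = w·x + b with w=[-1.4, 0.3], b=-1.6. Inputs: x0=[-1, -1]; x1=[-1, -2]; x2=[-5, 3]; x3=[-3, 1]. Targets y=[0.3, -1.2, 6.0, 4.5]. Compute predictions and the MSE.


ŷ0 = (-1.4)·(-1) + (0.3)·(-1) - 1.6 = -0.5
ŷ1 = (-1.4)·(-1) + (0.3)·(-2) - 1.6 = -0.8
ŷ2 = (-1.4)·(-5) + (0.3)·(3) - 1.6 = 6.3
ŷ3 = (-1.4)·(-3) + (0.3)·(1) - 1.6 = 2.9
errors² = [0.64, 0.16, 0.09, 2.56]
MSE = 3.4500/4 = 0.8625

0.8625


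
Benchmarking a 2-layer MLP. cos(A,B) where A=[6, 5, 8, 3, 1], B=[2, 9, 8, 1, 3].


A·B = 6·2 + 5·9 + 8·8 + 3·1 + 1·3 = 127
‖A‖ = √135 = 11.619, ‖B‖ = √159 = 12.6095
cos = 127/(√135·√159) = 127/√21465 = 0.8668

0.8668


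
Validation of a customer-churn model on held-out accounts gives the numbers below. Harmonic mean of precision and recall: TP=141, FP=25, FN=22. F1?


Precision = 141/166 = 0.8494
Recall = 141/163 = 0.865
F1 = 2·P·R/(P+R) = 2·TP/(2·TP+FP+FN) = 282/(282+25+22) = 282/329 = 0.8571

0.8571


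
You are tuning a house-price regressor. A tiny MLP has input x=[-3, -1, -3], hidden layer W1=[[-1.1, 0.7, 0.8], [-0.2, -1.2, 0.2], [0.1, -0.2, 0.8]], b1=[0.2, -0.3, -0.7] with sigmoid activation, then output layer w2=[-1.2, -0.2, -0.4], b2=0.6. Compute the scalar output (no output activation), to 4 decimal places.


z1[0] = (-1.1)·(-3) + (0.7)·(-1) + (0.8)·(-3) + 0.2 = 0.4
z1[1] = (-0.2)·(-3) + (-1.2)·(-1) + (0.2)·(-3) - 0.3 = 0.9
z1[2] = (0.1)·(-3) + (-0.2)·(-1) + (0.8)·(-3) - 0.7 = -3.2
h = sigmoid(z1) = [0.5987, 0.7109, 0.0392]
output = (-1.2)·(0.5987) + (-0.2)·(0.7109) + (-0.4)·(0.0392) + 0.6 = -0.2763

-0.2763


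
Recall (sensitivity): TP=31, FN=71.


Recall = TP/(TP+FN)
= 31/(31+71)
= 31/102 = 30.39%

30.39%


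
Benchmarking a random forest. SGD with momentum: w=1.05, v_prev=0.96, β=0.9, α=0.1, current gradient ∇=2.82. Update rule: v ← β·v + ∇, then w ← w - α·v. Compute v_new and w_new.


v_new = 0.9·0.96 + 2.82 = 0.864 + 2.82 = 3.684
w_new = 1.05 - 0.1·3.684 = 1.05 - 0.3684 = 0.6816

v_new=3.684, w_new=0.6816


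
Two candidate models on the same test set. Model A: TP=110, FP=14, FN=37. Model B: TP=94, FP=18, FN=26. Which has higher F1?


Model A: P=110/124=0.8871, R=110/147=0.7483, F1=2PR/(P+R)=2TP/(2TP+FP+FN)=220/271=0.8118
Model B: P=94/112=0.8393, R=94/120=0.7833, F1=2PR/(P+R)=2TP/(2TP+FP+FN)=188/232=0.8103
0.8118 > 0.8103 → Model A

Model A


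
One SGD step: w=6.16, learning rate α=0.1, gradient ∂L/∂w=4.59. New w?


w_new = w - α·∇
= 6.16 - 0.1·4.59
= 6.16 - 0.459
= 5.701

5.701


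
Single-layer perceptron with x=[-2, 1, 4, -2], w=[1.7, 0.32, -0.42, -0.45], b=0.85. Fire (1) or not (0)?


z = (-2)·(1.7) + (1)·(0.32) + (4)·(-0.42) + (-2)·(-0.45) + 0.85
  = -3.01
step(z) = 0 (z<0)

0


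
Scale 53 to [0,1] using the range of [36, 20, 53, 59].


min=20, max=59
(53-20)/(59-20) = 33/39 = 0.8462

0.8462


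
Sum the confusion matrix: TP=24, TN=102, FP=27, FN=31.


Total = TP + TN + FP + FN
= 24 + 102 + 27 + 31
= 184
(Predicted positive: 51, predicted negative: 133)

184


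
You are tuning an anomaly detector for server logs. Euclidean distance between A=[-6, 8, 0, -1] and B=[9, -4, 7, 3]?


d = √((-6-9)² + (8+ 4)² + (0-7)² + (-1-3)²)
  = √(225 + 144 + 49 + 16)
  = √434 = 20.8327

20.8327


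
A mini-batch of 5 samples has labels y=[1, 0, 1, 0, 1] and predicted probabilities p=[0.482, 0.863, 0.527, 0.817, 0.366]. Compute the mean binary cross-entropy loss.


L[0] = -ln(0.482) = 0.7298
L[1] = -ln(1-0.863) = -ln(0.137) = 1.9878
L[2] = -ln(0.527) = 0.6406
L[3] = -ln(1-0.817) = -ln(0.183) = 1.6983
L[4] = -ln(0.366) = 1.0051
mean = (0.7298 + 1.9878 + 0.6406 + 1.6983 + 1.0051)/5 = 1.2123

1.2123


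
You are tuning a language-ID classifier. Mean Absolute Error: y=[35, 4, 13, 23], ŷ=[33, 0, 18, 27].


Absolute errors: |35-33|=2, |4-0|=4, |13-18|=5, |23-27|=4
Sum = 15
MAE = 15/4 = 15/4

15/4


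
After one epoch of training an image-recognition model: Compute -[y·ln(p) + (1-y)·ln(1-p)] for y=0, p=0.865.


BCE = -[y·ln(p) + (1-y)·ln(1-p)]
= -0 - 1·ln(1-0.865)
= -ln(0.135) = 2.0025

2.0025


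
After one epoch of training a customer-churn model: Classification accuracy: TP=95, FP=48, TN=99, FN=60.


Accuracy = (TP+TN)/(TP+TN+FP+FN)
= (95+99)/(302)
= 194/302 = 64.24%

64.24%


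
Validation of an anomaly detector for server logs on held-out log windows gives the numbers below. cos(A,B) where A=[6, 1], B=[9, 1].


A·B = 6·9 + 1·1 = 55
‖A‖ = √37 = 6.0828, ‖B‖ = √82 = 9.0554
cos = 55/(√37·√82) = 55/√3034 = 0.9985

0.9985


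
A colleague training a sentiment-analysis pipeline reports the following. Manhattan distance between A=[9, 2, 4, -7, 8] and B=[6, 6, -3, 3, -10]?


d = |9-6| + |2-6| + |4+ 3| + |-7-3| + |8+ 10|
  = 3 + 4 + 7 + 10 + 18
  = 42

42


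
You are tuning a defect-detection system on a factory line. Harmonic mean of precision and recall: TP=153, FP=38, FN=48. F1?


Precision = 153/191 = 0.801
Recall = 153/201 = 0.7612
F1 = 2·P·R/(P+R) = 2·TP/(2·TP+FP+FN) = 306/(306+38+48) = 306/392 = 0.7806

0.7806


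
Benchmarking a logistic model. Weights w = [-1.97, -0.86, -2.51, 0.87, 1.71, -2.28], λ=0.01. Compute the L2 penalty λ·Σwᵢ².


‖w‖₂² = (-1.97)² + (-0.86)² + (-2.51)² + (0.87)² + (1.71)² + (-2.28)²
     = 3.8809 + 0.7396 + 6.3001 + 0.7569 + 2.9241 + 5.1984
     = 19.8
λ·‖w‖₂² = 0.01·19.8 = 0.198

0.198


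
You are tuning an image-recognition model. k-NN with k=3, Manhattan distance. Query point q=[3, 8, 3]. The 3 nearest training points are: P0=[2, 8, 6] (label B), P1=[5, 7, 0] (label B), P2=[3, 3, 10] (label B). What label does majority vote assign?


d(q,P0) = 4  (label B)
d(q,P1) = 6  (label B)
d(q,P2) = 12  (label B)
Votes: A=0, B=3
Majority → B

B


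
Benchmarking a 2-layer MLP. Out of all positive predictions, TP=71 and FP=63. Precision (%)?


Precision = TP/(TP+FP)
= 71/(71+63)
= 71/134 = 52.99%

52.99%


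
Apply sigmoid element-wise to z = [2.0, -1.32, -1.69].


σ(2.0) = 1/(1+e^-2.0) = 0.8808
σ(-1.32) = 1/(1+e^1.32) = 0.2108
σ(-1.69) = 1/(1+e^1.69) = 0.1558
result = [0.8808, 0.2108, 0.1558]

[0.8808, 0.2108, 0.1558]


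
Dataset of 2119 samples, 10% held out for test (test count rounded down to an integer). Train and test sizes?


Test = ⌊2119·10/100⌋ = 211
Train = 2119 - 211 = 1908

Train: 1908, Test: 211


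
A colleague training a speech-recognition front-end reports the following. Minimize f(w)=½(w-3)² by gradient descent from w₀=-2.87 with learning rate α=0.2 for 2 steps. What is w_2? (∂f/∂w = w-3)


step 1: grad = -2.87-3 = -5.87; w = -2.87 - 0.2·(-5.87) = -1.696
step 2: grad = -1.696-3 = -4.696; w = -1.696 - 0.2·(-4.696) = -0.7568

-0.7568


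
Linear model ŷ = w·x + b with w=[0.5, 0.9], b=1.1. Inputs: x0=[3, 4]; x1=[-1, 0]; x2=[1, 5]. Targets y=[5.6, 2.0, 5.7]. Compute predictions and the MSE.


ŷ0 = (0.5)·(3) + (0.9)·(4) + 1.1 = 6.2
ŷ1 = (0.5)·(-1) + (0.9)·(0) + 1.1 = 0.6
ŷ2 = (0.5)·(1) + (0.9)·(5) + 1.1 = 6.1
errors² = [0.36, 1.96, 0.16]
MSE = 2.4800/3 = 0.8267

0.8267


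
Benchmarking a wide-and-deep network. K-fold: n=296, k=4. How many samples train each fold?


Fold size = 296/4 = 74
Training per fold = 296 - 74 = 222

222


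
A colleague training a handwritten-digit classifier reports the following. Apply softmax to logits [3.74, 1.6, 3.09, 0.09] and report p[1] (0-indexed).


Exponentials: e^3.74=42.098, e^1.6=4.953, e^3.09=21.9771, e^0.09=1.0942
Sum = 70.1223
Softmax = [0.6004, 0.0706, 0.3134, 0.0156]
p[1] = 4.953/70.1223 = 0.0706

0.0706


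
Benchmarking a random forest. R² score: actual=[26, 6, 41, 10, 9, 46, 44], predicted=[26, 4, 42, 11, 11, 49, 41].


ȳ = 26
SS_res = Σ(y-ŷ)² = 28
SS_tot = Σ(y-ȳ)² = 1894
R² = 1 - SS_res/SS_tot = 1 - 0.0148 = 0.9852

0.9852


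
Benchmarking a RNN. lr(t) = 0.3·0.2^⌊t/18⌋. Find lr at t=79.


n_drops = ⌊79/18⌋ = 4
lr = 0.3·0.2^4 = 0.3·0.0016 = 0.00048

0.00048


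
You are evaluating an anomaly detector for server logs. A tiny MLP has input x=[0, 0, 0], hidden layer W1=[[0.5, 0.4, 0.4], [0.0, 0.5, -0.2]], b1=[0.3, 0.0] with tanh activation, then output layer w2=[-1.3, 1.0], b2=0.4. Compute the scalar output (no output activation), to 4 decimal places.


z1[0] = (0.5)·(0) + (0.4)·(0) + (0.4)·(0) + 0.3 = 0.3
z1[1] = (0.0)·(0) + (0.5)·(0) + (-0.2)·(0) + 0.0 = 0.0
h = tanh(z1) = [0.2913, 0.0]
output = (-1.3)·(0.2913) + (1.0)·(0.0) + 0.4 = 0.0213

0.0213


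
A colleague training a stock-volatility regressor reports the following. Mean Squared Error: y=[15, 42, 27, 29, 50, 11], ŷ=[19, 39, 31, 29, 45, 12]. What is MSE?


Squared errors: (15-19)²=16, (42-39)²=9, (27-31)²=16, (29-29)²=0, (50-45)²=25, (11-12)²=1
Sum = 67
MSE = 67/6 = 67/6

67/6


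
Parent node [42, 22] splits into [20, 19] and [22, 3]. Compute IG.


Parent = [42, 22], H_parent = 0.9284
H_left = 0.9995 (n=39), H_right = 0.5294 (n=25)
H_children = (39/64)·0.9995 + (25/64)·0.5294 = 0.8159
IG = 0.9284 - 0.8159 = 0.1125

0.1125


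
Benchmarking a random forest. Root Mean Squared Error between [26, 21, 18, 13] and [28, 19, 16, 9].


MSE = 28/4 = 7
RMSE = √(28/4) = 2.6458

2.6458


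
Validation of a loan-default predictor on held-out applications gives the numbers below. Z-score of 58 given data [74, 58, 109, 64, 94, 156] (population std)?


μ = 92.5, σ = 33.2954
z = (58 - 92.5)/33.2954 = -1.0362

-1.0362


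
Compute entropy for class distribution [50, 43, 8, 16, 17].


Probabilities: [50/134, 43/134, 8/134, 16/134, 17/134] ≈ [0.3731, 0.3209, 0.0597, 0.1194, 0.1269]
H = -((50/134)·log₂(50/134) + (43/134)·log₂(43/134) + (8/134)·log₂(8/134) + (16/134)·log₂(16/134) + (17/134)·log₂(17/134))
  = 2.0436 bits

2.0436 bits


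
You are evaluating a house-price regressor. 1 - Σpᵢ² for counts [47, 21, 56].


Probabilities: [47/124, 21/124, 56/124] ≈ [0.379, 0.1694, 0.4516]
Σpᵢ² = (2209 + 441 + 3136)/124² = 5786/15376
Gini = 1 - Σpᵢ² = 1 - 5786/15376 = 0.6237

0.6237


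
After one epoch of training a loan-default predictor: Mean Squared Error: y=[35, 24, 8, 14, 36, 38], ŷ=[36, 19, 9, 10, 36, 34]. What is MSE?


Squared errors: (35-36)²=1, (24-19)²=25, (8-9)²=1, (14-10)²=16, (36-36)²=0, (38-34)²=16
Sum = 59
MSE = 59/6 = 59/6

59/6


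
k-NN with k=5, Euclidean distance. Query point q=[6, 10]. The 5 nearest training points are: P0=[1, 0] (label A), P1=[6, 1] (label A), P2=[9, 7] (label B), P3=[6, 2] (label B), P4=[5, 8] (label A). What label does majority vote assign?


d(q,P0) = 11.1803  (label A)
d(q,P1) = 9.0  (label A)
d(q,P2) = 4.2426  (label B)
d(q,P3) = 8.0  (label B)
d(q,P4) = 2.2361  (label A)
Votes: A=3, B=2
Majority → A

A


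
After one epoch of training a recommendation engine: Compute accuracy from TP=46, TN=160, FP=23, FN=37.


Accuracy = (TP+TN)/(TP+TN+FP+FN)
= (46+160)/(266)
= 206/266 = 77.44%

77.44%


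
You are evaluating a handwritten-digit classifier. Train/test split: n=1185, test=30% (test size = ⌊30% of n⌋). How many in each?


Test = ⌊1185·30/100⌋ = 355
Train = 1185 - 355 = 830

Train: 830, Test: 355


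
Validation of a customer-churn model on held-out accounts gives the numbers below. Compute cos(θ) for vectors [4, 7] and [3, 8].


A·B = 4·3 + 7·8 = 68
‖A‖ = √65 = 8.0623, ‖B‖ = √73 = 8.544
cos = 68/(√65·√73) = 68/√4745 = 0.9872

0.9872


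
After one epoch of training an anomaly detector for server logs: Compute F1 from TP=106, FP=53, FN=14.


Precision = 106/159 = 0.6667
Recall = 106/120 = 0.8833
F1 = 2·P·R/(P+R) = 2·TP/(2·TP+FP+FN) = 212/(212+53+14) = 212/279 = 0.7599

0.7599


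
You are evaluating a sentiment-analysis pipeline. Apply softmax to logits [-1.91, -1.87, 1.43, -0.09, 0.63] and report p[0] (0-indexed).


Exponentials: e^-1.91=0.1481, e^-1.87=0.1541, e^1.43=4.1787, e^-0.09=0.9139, e^0.63=1.8776
Sum = 7.2724
Softmax = [0.0204, 0.0212, 0.5746, 0.1257, 0.2582]
p[0] = 0.1481/7.2724 = 0.0204

0.0204


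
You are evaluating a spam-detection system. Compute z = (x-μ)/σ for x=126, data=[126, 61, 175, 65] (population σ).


μ = 106.75, σ = 47.0764
z = (126 - 106.75)/47.0764 = 0.4089

0.4089


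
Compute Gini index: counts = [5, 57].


Probabilities: [5/62, 57/62] ≈ [0.0806, 0.9194]
Σpᵢ² = (25 + 3249)/62² = 3274/3844
Gini = 1 - Σpᵢ² = 1 - 3274/3844 = 0.1483

0.1483


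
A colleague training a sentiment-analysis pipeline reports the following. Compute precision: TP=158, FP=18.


Precision = TP/(TP+FP)
= 158/(158+18)
= 158/176 = 89.77%

89.77%


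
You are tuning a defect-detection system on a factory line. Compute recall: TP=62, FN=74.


Recall = TP/(TP+FN)
= 62/(62+74)
= 62/136 = 45.59%

45.59%


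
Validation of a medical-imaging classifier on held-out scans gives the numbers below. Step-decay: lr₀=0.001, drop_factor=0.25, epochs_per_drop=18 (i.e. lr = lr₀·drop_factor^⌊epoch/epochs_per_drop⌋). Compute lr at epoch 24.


n_drops = ⌊24/18⌋ = 1
lr = 0.001·0.25^1 = 0.001·0.25 = 0.00025

0.00025


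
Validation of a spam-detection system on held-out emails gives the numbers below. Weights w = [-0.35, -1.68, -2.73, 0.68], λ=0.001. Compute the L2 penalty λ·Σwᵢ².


‖w‖₂² = (-0.35)² + (-1.68)² + (-2.73)² + (0.68)²
     = 0.1225 + 2.8224 + 7.4529 + 0.4624
     = 10.8602
λ·‖w‖₂² = 0.001·10.8602 = 0.01086

0.01086


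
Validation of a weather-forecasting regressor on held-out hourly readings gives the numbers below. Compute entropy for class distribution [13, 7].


Probabilities: [13/20, 7/20] ≈ [0.65, 0.35]
H = -((13/20)·log₂(13/20) + (7/20)·log₂(7/20))
  = 0.9341 bits

0.9341 bits


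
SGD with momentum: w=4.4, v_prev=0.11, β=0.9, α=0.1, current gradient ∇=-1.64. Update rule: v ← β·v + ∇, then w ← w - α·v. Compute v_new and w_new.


v_new = 0.9·0.11 - 1.64 = 0.099 - 1.64 = -1.541
w_new = 4.4 - 0.1·-1.541 = 4.4 + 0.1541 = 4.5541

v_new=-1.541, w_new=4.5541


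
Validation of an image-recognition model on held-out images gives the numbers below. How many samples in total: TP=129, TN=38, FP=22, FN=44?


Total = TP + TN + FP + FN
= 129 + 38 + 22 + 44
= 233
(Predicted positive: 151, predicted negative: 82)

233


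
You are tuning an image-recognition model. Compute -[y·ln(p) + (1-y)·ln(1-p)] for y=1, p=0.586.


BCE = -[y·ln(p) + (1-y)·ln(1-p)]
= -1·ln(0.586) - 0
= -ln(0.586) = 0.5344

0.5344


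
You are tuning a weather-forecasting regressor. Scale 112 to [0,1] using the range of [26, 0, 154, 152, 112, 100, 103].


min=0, max=154
(112-0)/(154-0) = 112/154 = 0.7273

0.7273


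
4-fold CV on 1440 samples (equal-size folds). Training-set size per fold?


Fold size = 1440/4 = 360
Training per fold = 1440 - 360 = 1080

1080


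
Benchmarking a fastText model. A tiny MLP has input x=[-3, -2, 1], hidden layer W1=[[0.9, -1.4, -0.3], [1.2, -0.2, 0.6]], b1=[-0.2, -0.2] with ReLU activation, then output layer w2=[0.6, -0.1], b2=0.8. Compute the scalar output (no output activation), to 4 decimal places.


z1[0] = (0.9)·(-3) + (-1.4)·(-2) + (-0.3)·(1) - 0.2 = -0.4
z1[1] = (1.2)·(-3) + (-0.2)·(-2) + (0.6)·(1) - 0.2 = -2.8
h = ReLU(z1) = [0.0, 0.0]
output = (0.6)·(0.0) + (-0.1)·(0.0) + 0.8 = 0.8

0.8


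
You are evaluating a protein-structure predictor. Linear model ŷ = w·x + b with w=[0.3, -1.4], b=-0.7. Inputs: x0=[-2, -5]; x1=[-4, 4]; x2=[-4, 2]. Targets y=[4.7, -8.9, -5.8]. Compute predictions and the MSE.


ŷ0 = (0.3)·(-2) + (-1.4)·(-5) - 0.7 = 5.7
ŷ1 = (0.3)·(-4) + (-1.4)·(4) - 0.7 = -7.5
ŷ2 = (0.3)·(-4) + (-1.4)·(2) - 0.7 = -4.7
errors² = [1.0, 1.96, 1.21]
MSE = 4.1700/3 = 1.39

1.39


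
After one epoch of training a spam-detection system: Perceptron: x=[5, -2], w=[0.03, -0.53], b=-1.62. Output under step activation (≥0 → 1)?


z = (5)·(0.03) + (-2)·(-0.53) - 1.62
  = -0.41
step(z) = 0 (z<0)

0


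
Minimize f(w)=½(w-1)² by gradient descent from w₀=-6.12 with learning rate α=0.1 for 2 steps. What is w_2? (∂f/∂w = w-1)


step 1: grad = -6.12-1 = -7.12; w = -6.12 - 0.1·(-7.12) = -5.408
step 2: grad = -5.408-1 = -6.408; w = -5.408 - 0.1·(-6.408) = -4.7672

-4.7672


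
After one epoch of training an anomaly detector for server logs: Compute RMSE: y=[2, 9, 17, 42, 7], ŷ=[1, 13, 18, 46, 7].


MSE = 34/5 = 6.8
RMSE = √(34/5) = 2.6077

2.6077


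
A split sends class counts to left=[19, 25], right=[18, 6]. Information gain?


Parent = [37, 31], H_parent = 0.9944
H_left = 0.9865 (n=44), H_right = 0.8113 (n=24)
H_children = (44/68)·0.9865 + (24/68)·0.8113 = 0.9247
IG = 0.9944 - 0.9247 = 0.0697

0.0697


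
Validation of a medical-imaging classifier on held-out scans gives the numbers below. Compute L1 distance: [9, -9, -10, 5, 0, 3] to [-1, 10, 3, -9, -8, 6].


d = |9+ 1| + |-9-10| + |-10-3| + |5+ 9| + |0+ 8| + |3-6|
  = 10 + 19 + 13 + 14 + 8 + 3
  = 67

67


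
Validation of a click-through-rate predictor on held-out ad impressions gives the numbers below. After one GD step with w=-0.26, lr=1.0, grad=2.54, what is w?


w_new = w - α·∇
= -0.26 - 1.0·2.54
= -0.26 - 2.54
= -2.8

-2.8


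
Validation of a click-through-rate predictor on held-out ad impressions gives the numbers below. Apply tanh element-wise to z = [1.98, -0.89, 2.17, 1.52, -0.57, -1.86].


tanh(1.98) = 0.9626
tanh(-0.89) = -0.7114
tanh(2.17) = 0.9743
tanh(1.52) = 0.9087
tanh(-0.57) = -0.5154
tanh(-1.86) = -0.9527
result = [0.9626, -0.7114, 0.9743, 0.9087, -0.5154, -0.9527]

[0.9626, -0.7114, 0.9743, 0.9087, -0.5154, -0.9527]


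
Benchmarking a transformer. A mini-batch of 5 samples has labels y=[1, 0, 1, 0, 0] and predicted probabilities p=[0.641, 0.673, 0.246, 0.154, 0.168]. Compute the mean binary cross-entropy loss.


L[0] = -ln(0.641) = 0.4447
L[1] = -ln(1-0.673) = -ln(0.327) = 1.1178
L[2] = -ln(0.246) = 1.4024
L[3] = -ln(1-0.154) = -ln(0.846) = 0.1672
L[4] = -ln(1-0.168) = -ln(0.832) = 0.1839
mean = (0.4447 + 1.1178 + 1.4024 + 0.1672 + 0.1839)/5 = 0.6632

0.6632


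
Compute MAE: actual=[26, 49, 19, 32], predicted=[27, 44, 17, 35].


Absolute errors: |26-27|=1, |49-44|=5, |19-17|=2, |32-35|=3
Sum = 11
MAE = 11/4 = 11/4

11/4


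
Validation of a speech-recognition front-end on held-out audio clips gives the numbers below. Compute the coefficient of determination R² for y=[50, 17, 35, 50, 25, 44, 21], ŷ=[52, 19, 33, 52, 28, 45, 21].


ȳ = 34.5714
SS_res = Σ(y-ŷ)² = 26
SS_tot = Σ(y-ȳ)² = 1149.71
R² = 1 - SS_res/SS_tot = 1 - 0.0226 = 0.9774

0.9774


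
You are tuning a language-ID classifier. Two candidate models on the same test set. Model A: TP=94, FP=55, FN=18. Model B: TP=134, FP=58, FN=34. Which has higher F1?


Model A: P=94/149=0.6309, R=94/112=0.8393, F1=2PR/(P+R)=2TP/(2TP+FP+FN)=188/261=0.7203
Model B: P=134/192=0.6979, R=134/168=0.7976, F1=2PR/(P+R)=2TP/(2TP+FP+FN)=268/360=0.7444
0.7203 < 0.7444 → Model B

Model B


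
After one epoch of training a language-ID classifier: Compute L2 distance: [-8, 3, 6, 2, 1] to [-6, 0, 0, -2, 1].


d = √((-8+ 6)² + (3-0)² + (6-0)² + (2+ 2)² + (1-1)²)
  = √(4 + 9 + 36 + 16 + 0)
  = √65 = 8.0623

8.0623


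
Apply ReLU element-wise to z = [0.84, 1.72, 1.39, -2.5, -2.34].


ReLU(0.84) = max(0, 0.84) = 0.84
ReLU(1.72) = max(0, 1.72) = 1.72
ReLU(1.39) = max(0, 1.39) = 1.39
ReLU(-2.5) = max(0, -2.5) = 0.0
ReLU(-2.34) = max(0, -2.34) = 0.0
result = [0.84, 1.72, 1.39, 0.0, 0.0]

[0.84, 1.72, 1.39, 0.0, 0.0]


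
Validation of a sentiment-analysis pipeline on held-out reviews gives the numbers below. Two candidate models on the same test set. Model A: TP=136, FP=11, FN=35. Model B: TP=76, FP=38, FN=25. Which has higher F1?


Model A: P=136/147=0.9252, R=136/171=0.7953, F1=2PR/(P+R)=2TP/(2TP+FP+FN)=272/318=0.8553
Model B: P=76/114=0.6667, R=76/101=0.7525, F1=2PR/(P+R)=2TP/(2TP+FP+FN)=152/215=0.707
0.8553 > 0.707 → Model A

Model A


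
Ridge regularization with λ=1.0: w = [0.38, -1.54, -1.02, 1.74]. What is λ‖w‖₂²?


‖w‖₂² = (0.38)² + (-1.54)² + (-1.02)² + (1.74)²
     = 0.1444 + 2.3716 + 1.0404 + 3.0276
     = 6.584
λ·‖w‖₂² = 1.0·6.584 = 6.584

6.584


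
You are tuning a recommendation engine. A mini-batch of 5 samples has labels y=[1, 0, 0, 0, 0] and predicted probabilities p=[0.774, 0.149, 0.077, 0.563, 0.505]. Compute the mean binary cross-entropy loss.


L[0] = -ln(0.774) = 0.2562
L[1] = -ln(1-0.149) = -ln(0.851) = 0.1613
L[2] = -ln(1-0.077) = -ln(0.923) = 0.0801
L[3] = -ln(1-0.563) = -ln(0.437) = 0.8278
L[4] = -ln(1-0.505) = -ln(0.495) = 0.7032
mean = (0.2562 + 0.1613 + 0.0801 + 0.8278 + 0.7032)/5 = 0.4057

0.4057


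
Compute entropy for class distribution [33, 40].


Probabilities: [33/73, 40/73] ≈ [0.4521, 0.5479]
H = -((33/73)·log₂(33/73) + (40/73)·log₂(40/73))
  = 0.9934 bits

0.9934 bits


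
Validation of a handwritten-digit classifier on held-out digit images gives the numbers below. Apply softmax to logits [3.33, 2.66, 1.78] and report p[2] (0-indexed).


Exponentials: e^3.33=27.9383, e^2.66=14.2963, e^1.78=5.9299
Sum = 48.1645
Softmax = [0.5801, 0.2968, 0.1231]
p[2] = 5.9299/48.1645 = 0.1231

0.1231


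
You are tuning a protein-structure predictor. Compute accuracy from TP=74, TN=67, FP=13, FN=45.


Accuracy = (TP+TN)/(TP+TN+FP+FN)
= (74+67)/(199)
= 141/199 = 70.85%

70.85%


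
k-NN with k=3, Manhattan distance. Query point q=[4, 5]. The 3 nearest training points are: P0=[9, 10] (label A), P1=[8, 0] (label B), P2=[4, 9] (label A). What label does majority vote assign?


d(q,P0) = 10  (label A)
d(q,P1) = 9  (label B)
d(q,P2) = 4  (label A)
Votes: A=2, B=1
Majority → A

A


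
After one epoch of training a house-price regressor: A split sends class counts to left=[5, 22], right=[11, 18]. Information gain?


Parent = [16, 40], H_parent = 0.8631
H_left = 0.6913 (n=27), H_right = 0.9576 (n=29)
H_children = (27/56)·0.6913 + (29/56)·0.9576 = 0.8292
IG = 0.8631 - 0.8292 = 0.0339

0.0339


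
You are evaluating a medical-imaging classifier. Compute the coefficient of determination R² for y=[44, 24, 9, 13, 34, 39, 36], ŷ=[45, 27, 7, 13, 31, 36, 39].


ȳ = 28.4286
SS_res = Σ(y-ŷ)² = 41
SS_tot = Σ(y-ȳ)² = 1077.71
R² = 1 - SS_res/SS_tot = 1 - 0.038 = 0.962

0.962


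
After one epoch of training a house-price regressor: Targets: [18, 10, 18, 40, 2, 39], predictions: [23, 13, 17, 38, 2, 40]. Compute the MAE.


Absolute errors: |18-23|=5, |10-13|=3, |18-17|=1, |40-38|=2, |2-2|=0, |39-40|=1
Sum = 12
MAE = 12/6 = 2

2


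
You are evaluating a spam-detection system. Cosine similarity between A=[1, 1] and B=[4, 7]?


A·B = 1·4 + 1·7 = 11
‖A‖ = √2 = 1.4142, ‖B‖ = √65 = 8.0623
cos = 11/(√2·√65) = 11/√130 = 0.9648

0.9648


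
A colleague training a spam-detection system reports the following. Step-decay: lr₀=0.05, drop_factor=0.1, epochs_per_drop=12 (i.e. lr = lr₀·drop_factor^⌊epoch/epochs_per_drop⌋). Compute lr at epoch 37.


n_drops = ⌊37/12⌋ = 3
lr = 0.05·0.1^3 = 0.05·0.001 = 0.00005

0.00005


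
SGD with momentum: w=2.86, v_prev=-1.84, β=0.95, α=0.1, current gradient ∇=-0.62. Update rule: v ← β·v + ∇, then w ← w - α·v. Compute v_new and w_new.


v_new = 0.95·-1.84 - 0.62 = -1.748 - 0.62 = -2.368
w_new = 2.86 - 0.1·-2.368 = 2.86 + 0.2368 = 3.0968

v_new=-2.368, w_new=3.0968


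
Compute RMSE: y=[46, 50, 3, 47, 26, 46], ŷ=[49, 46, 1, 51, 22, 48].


MSE = 65/6 = 10.8333
RMSE = √(65/6) = 3.2914

3.2914


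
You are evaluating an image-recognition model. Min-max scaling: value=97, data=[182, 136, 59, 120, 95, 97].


min=59, max=182
(97-59)/(182-59) = 38/123 = 0.3089

0.3089


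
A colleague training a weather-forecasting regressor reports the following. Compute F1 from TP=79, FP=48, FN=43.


Precision = 79/127 = 0.622
Recall = 79/122 = 0.6475
F1 = 2·P·R/(P+R) = 2·TP/(2·TP+FP+FN) = 158/(158+48+43) = 158/249 = 0.6345

0.6345


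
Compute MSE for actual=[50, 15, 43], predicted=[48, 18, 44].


Squared errors: (50-48)²=4, (15-18)²=9, (43-44)²=1
Sum = 14
MSE = 14/3 = 14/3

14/3


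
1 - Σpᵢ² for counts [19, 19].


Probabilities: [19/38, 19/38] ≈ [0.5, 0.5]
Σpᵢ² = (361 + 361)/38² = 722/1444
Gini = 1 - Σpᵢ² = 1 - 722/1444 = 0.5

0.5


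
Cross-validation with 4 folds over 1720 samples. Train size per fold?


Fold size = 1720/4 = 430
Training per fold = 1720 - 430 = 1290

1290


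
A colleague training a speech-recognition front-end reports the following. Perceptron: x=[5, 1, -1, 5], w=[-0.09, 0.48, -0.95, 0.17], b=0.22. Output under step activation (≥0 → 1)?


z = (5)·(-0.09) + (1)·(0.48) + (-1)·(-0.95) + (5)·(0.17) + 0.22
  = 2.05
step(z) = 1 (z≥0)

1


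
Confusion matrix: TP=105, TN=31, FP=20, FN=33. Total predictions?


Total = TP + TN + FP + FN
= 105 + 31 + 20 + 33
= 189
(Predicted positive: 125, predicted negative: 64)

189


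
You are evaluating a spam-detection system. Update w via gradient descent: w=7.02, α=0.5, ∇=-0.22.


w_new = w - α·∇
= 7.02 - 0.5·-0.22
= 7.02 + 0.11
= 7.13

7.13


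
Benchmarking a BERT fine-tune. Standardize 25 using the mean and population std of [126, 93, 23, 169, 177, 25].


μ = 102.1667, σ = 61.8342
z = (25 - 102.1667)/61.8342 = -1.248

-1.248


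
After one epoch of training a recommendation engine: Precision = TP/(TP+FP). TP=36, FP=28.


Precision = TP/(TP+FP)
= 36/(36+28)
= 36/64 = 56.25%

56.25%


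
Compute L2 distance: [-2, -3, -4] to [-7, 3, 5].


d = √((-2+ 7)² + (-3-3)² + (-4-5)²)
  = √(25 + 36 + 81)
  = √142 = 11.9164

11.9164


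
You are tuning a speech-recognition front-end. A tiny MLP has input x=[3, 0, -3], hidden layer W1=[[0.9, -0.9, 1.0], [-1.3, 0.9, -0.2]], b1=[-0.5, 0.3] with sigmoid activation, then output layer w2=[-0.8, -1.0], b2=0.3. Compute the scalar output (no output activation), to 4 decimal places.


z1[0] = (0.9)·(3) + (-0.9)·(0) + (1.0)·(-3) - 0.5 = -0.8
z1[1] = (-1.3)·(3) + (0.9)·(0) + (-0.2)·(-3) + 0.3 = -3.0
h = sigmoid(z1) = [0.31, 0.0474]
output = (-0.8)·(0.31) + (-1.0)·(0.0474) + 0.3 = 0.0046

0.0046


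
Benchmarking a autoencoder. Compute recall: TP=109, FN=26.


Recall = TP/(TP+FN)
= 109/(109+26)
= 109/135 = 80.74%

80.74%


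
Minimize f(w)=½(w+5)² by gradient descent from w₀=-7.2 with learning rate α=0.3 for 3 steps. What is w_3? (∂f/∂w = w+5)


step 1: grad = -7.2+5 = -2.2; w = -7.2 - 0.3·(-2.2) = -6.54
step 2: grad = -6.54+5 = -1.54; w = -6.54 - 0.3·(-1.54) = -6.078
step 3: grad = -6.078+5 = -1.078; w = -6.078 - 0.3·(-1.078) = -5.7546

-5.7546


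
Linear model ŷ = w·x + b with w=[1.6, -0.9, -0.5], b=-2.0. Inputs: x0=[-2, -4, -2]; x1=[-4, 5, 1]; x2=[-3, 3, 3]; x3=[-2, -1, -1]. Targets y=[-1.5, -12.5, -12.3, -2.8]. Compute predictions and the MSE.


ŷ0 = (1.6)·(-2) + (-0.9)·(-4) + (-0.5)·(-2) - 2.0 = -0.6
ŷ1 = (1.6)·(-4) + (-0.9)·(5) + (-0.5)·(1) - 2.0 = -13.4
ŷ2 = (1.6)·(-3) + (-0.9)·(3) + (-0.5)·(3) - 2.0 = -11.0
ŷ3 = (1.6)·(-2) + (-0.9)·(-1) + (-0.5)·(-1) - 2.0 = -3.8
errors² = [0.81, 0.81, 1.69, 1.0]
MSE = 4.3100/4 = 1.0775

1.0775


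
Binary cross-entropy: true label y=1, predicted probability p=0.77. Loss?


BCE = -[y·ln(p) + (1-y)·ln(1-p)]
= -1·ln(0.77) - 0
= -ln(0.77) = 0.2614

0.2614


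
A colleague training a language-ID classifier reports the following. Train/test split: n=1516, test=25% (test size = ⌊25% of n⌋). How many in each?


Test = ⌊1516·25/100⌋ = 379
Train = 1516 - 379 = 1137

Train: 1137, Test: 379


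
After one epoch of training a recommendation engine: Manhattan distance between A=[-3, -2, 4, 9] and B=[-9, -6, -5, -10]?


d = |-3+ 9| + |-2+ 6| + |4+ 5| + |9+ 10|
  = 6 + 4 + 9 + 19
  = 38

38


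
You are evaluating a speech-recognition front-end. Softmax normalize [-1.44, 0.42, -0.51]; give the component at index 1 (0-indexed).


Exponentials: e^-1.44=0.2369, e^0.42=1.522, e^-0.51=0.6005
Sum = 2.3594
Softmax = [0.1004, 0.6451, 0.2545]
p[1] = 1.522/2.3594 = 0.6451

0.6451


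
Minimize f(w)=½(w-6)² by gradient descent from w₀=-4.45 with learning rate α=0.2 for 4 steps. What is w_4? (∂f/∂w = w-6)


step 1: grad = -4.45-6 = -10.45; w = -4.45 - 0.2·(-10.45) = -2.36
step 2: grad = -2.36-6 = -8.36; w = -2.36 - 0.2·(-8.36) = -0.688
step 3: grad = -0.688-6 = -6.688; w = -0.688 - 0.2·(-6.688) = 0.6496
step 4: grad = 0.6496-6 = -5.3504; w = 0.6496 - 0.2·(-5.3504) = 1.71968

1.71968


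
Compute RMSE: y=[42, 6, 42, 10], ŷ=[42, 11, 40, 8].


MSE = 33/4 = 8.25
RMSE = √(33/4) = 2.8723

2.8723


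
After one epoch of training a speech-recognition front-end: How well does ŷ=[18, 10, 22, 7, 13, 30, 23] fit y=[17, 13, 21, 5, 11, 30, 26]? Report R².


ȳ = 17.5714
SS_res = Σ(y-ŷ)² = 28
SS_tot = Σ(y-ȳ)² = 459.71
R² = 1 - SS_res/SS_tot = 1 - 0.0609 = 0.9391

0.9391


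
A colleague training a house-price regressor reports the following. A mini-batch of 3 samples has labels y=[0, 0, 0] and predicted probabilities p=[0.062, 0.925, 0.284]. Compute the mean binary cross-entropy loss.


L[0] = -ln(1-0.062) = -ln(0.938) = 0.064
L[1] = -ln(1-0.925) = -ln(0.075) = 2.5903
L[2] = -ln(1-0.284) = -ln(0.716) = 0.3341
mean = (0.064 + 2.5903 + 0.3341)/3 = 0.9961

0.9961


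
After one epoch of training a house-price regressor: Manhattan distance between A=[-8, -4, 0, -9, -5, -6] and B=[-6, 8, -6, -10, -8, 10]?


d = |-8+ 6| + |-4-8| + |0+ 6| + |-9+ 10| + |-5+ 8| + |-6-10|
  = 2 + 12 + 6 + 1 + 3 + 16
  = 40

40


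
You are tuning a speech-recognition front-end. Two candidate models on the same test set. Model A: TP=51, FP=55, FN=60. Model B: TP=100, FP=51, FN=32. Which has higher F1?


Model A: P=51/106=0.4811, R=51/111=0.4595, F1=2PR/(P+R)=2TP/(2TP+FP+FN)=102/217=0.47
Model B: P=100/151=0.6623, R=100/132=0.7576, F1=2PR/(P+R)=2TP/(2TP+FP+FN)=200/283=0.7067
0.47 < 0.7067 → Model B

Model B


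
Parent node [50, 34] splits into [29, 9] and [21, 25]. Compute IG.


Parent = [50, 34], H_parent = 0.9737
H_left = 0.7897 (n=38), H_right = 0.9945 (n=46)
H_children = (38/84)·0.7897 + (46/84)·0.9945 = 0.9019
IG = 0.9737 - 0.9019 = 0.0718

0.0718


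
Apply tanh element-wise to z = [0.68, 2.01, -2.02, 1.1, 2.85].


tanh(0.68) = 0.5915
tanh(2.01) = 0.9647
tanh(-2.02) = -0.9654
tanh(1.1) = 0.8005
tanh(2.85) = 0.9933
result = [0.5915, 0.9647, -0.9654, 0.8005, 0.9933]

[0.5915, 0.9647, -0.9654, 0.8005, 0.9933]


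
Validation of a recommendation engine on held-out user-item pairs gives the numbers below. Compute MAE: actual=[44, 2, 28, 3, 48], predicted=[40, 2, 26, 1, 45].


Absolute errors: |44-40|=4, |2-2|=0, |28-26|=2, |3-1|=2, |48-45|=3
Sum = 11
MAE = 11/5 = 11/5

11/5


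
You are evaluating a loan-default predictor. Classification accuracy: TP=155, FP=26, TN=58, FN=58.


Accuracy = (TP+TN)/(TP+TN+FP+FN)
= (155+58)/(297)
= 213/297 = 71.72%

71.72%


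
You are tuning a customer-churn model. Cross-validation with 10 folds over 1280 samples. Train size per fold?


Fold size = 1280/10 = 128
Training per fold = 1280 - 128 = 1152

1152


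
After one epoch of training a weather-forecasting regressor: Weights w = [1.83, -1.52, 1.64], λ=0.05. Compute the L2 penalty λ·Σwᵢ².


‖w‖₂² = (1.83)² + (-1.52)² + (1.64)²
     = 3.3489 + 2.3104 + 2.6896
     = 8.3489
λ·‖w‖₂² = 0.05·8.3489 = 0.417445

0.417445


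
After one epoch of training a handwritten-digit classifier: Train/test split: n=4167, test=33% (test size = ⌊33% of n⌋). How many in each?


Test = ⌊4167·33/100⌋ = 1375
Train = 4167 - 1375 = 2792

Train: 2792, Test: 1375


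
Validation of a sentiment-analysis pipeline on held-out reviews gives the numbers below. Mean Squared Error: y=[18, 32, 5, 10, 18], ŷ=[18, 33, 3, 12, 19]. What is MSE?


Squared errors: (18-18)²=0, (32-33)²=1, (5-3)²=4, (10-12)²=4, (18-19)²=1
Sum = 10
MSE = 10/5 = 2

2


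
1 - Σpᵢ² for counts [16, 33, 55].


Probabilities: [16/104, 33/104, 55/104] ≈ [0.1538, 0.3173, 0.5288]
Σpᵢ² = (256 + 1089 + 3025)/104² = 4370/10816
Gini = 1 - Σpᵢ² = 1 - 4370/10816 = 0.596

0.596


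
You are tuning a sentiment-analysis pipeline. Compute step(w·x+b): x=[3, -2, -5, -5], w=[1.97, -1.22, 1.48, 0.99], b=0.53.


z = (3)·(1.97) + (-2)·(-1.22) + (-5)·(1.48) + (-5)·(0.99) + 0.53
  = -3.47
step(z) = 0 (z<0)

0


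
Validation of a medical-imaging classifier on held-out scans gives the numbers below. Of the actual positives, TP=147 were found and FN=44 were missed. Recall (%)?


Recall = TP/(TP+FN)
= 147/(147+44)
= 147/191 = 76.96%

76.96%


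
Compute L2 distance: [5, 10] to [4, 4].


d = √((5-4)² + (10-4)²)
  = √(1 + 36)
  = √37 = 6.0828

6.0828


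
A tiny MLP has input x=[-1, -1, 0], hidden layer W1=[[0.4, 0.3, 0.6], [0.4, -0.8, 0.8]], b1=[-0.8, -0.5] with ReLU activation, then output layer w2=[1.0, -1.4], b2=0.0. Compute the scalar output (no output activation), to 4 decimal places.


z1[0] = (0.4)·(-1) + (0.3)·(-1) + (0.6)·(0) - 0.8 = -1.5
z1[1] = (0.4)·(-1) + (-0.8)·(-1) + (0.8)·(0) - 0.5 = -0.1
h = ReLU(z1) = [0.0, 0.0]
output = (1.0)·(0.0) + (-1.4)·(0.0) + 0.0 = 0.0

0.0


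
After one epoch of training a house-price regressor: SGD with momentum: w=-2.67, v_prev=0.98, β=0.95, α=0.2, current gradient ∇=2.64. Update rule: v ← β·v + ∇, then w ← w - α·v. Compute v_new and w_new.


v_new = 0.95·0.98 + 2.64 = 0.931 + 2.64 = 3.571
w_new = -2.67 - 0.2·3.571 = -2.67 - 0.7142 = -3.3842

v_new=3.571, w_new=-3.3842


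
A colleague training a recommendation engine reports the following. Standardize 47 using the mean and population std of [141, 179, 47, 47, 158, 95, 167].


μ = 119.1429, σ = 51.8967
z = (47 - 119.1429)/51.8967 = -1.3901

-1.3901


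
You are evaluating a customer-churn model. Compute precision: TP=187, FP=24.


Precision = TP/(TP+FP)
= 187/(187+24)
= 187/211 = 88.63%

88.63%


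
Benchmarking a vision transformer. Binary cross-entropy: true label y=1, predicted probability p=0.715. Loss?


BCE = -[y·ln(p) + (1-y)·ln(1-p)]
= -1·ln(0.715) - 0
= -ln(0.715) = 0.3355

0.3355


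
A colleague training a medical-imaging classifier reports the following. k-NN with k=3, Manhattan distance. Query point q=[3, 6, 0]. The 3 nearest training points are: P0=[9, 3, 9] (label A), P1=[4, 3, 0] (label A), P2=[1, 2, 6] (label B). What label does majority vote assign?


d(q,P0) = 18  (label A)
d(q,P1) = 4  (label A)
d(q,P2) = 12  (label B)
Votes: A=2, B=1
Majority → A

A


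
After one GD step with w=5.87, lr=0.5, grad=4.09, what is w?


w_new = w - α·∇
= 5.87 - 0.5·4.09
= 5.87 - 2.045
= 3.825

3.825


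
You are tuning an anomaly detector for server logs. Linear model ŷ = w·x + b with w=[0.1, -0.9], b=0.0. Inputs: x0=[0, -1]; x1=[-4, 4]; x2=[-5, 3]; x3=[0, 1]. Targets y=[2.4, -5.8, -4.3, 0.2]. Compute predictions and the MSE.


ŷ0 = (0.1)·(0) + (-0.9)·(-1) + 0.0 = 0.9
ŷ1 = (0.1)·(-4) + (-0.9)·(4) + 0.0 = -4.0
ŷ2 = (0.1)·(-5) + (-0.9)·(3) + 0.0 = -3.2
ŷ3 = (0.1)·(0) + (-0.9)·(1) + 0.0 = -0.9
errors² = [2.25, 3.24, 1.21, 1.21]
MSE = 7.9100/4 = 1.9775

1.9775


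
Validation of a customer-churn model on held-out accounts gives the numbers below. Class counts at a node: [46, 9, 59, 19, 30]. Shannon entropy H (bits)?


Probabilities: [46/163, 9/163, 59/163, 19/163, 30/163] ≈ [0.2822, 0.0552, 0.362, 0.1166, 0.184]
H = -((46/163)·log₂(46/163) + (9/163)·log₂(9/163) + (59/163)·log₂(59/163) + (19/163)·log₂(19/163) + (30/163)·log₂(30/163))
  = 2.0873 bits

2.0873 bits


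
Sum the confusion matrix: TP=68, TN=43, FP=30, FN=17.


Total = TP + TN + FP + FN
= 68 + 43 + 30 + 17
= 158
(Predicted positive: 98, predicted negative: 60)

158


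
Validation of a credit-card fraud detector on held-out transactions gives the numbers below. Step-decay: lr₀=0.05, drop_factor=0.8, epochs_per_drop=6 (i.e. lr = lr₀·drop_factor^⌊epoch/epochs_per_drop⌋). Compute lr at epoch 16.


n_drops = ⌊16/6⌋ = 2
lr = 0.05·0.8^2 = 0.05·0.64 = 0.032

0.032


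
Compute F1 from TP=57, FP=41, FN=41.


Precision = 57/98 = 0.5816
Recall = 57/98 = 0.5816
F1 = 2·P·R/(P+R) = 2·TP/(2·TP+FP+FN) = 114/(114+41+41) = 114/196 = 0.5816

0.5816


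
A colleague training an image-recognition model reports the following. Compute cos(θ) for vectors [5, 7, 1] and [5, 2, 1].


A·B = 5·5 + 7·2 + 1·1 = 40
‖A‖ = √75 = 8.6603, ‖B‖ = √30 = 5.4772
cos = 40/(√75·√30) = 40/√2250 = 0.8433

0.8433


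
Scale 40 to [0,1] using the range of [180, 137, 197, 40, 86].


min=40, max=197
(40-40)/(197-40) = 0/157 = 0.0

0.0


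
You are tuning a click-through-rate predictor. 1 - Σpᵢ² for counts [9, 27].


Probabilities: [9/36, 27/36] ≈ [0.25, 0.75]
Σpᵢ² = (81 + 729)/36² = 810/1296
Gini = 1 - Σpᵢ² = 1 - 810/1296 = 0.375

0.375
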